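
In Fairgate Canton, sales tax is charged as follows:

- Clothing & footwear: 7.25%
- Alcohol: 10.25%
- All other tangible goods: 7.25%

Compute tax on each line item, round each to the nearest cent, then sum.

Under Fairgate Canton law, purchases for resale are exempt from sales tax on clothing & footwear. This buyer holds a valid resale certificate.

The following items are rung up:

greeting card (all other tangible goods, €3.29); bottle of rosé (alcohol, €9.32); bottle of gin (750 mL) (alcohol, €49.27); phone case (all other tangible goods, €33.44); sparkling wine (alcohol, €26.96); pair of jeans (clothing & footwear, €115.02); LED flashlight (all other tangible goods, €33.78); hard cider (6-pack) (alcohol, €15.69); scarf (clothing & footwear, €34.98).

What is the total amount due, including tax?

€337.24

Greeting card €3.29: all other tangible goods → 7.25% → €0.24
Bottle of rosé €9.32: alcohol → 10.25% → €0.96
Bottle of gin (750 mL) €49.27: alcohol → 10.25% → €5.05
Phone case €33.44: all other tangible goods → 7.25% → €2.42
Sparkling wine €26.96: alcohol → 10.25% → €2.76
Pair of jeans €115.02: clothing & footwear, buyer-exempt → 0% → €0.00
LED flashlight €33.78: all other tangible goods → 7.25% → €2.45
Hard cider (6-pack) €15.69: alcohol → 10.25% → €1.61
Scarf €34.98: clothing & footwear, buyer-exempt → 0% → €0.00
Subtotal = €321.75; tax = €15.49; total due = €337.24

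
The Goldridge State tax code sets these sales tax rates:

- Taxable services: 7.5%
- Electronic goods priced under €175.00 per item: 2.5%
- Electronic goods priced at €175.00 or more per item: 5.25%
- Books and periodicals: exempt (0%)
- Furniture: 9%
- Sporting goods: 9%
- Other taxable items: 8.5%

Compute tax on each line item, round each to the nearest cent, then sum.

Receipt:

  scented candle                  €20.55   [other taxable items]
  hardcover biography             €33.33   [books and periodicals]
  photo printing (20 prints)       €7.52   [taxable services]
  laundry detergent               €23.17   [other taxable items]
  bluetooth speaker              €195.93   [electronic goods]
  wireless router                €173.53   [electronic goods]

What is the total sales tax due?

Scented candle €20.55: other taxable items → 8.5% → €1.75
Hardcover biography €33.33: books and periodicals → 0% → €0.00
Photo printing (20 prints) €7.52: taxable services → 7.5% → €0.56
Laundry detergent €23.17: other taxable items → 8.5% → €1.97
Bluetooth speaker €195.93: electronic goods, €175.00 or more → 5.25% → €10.29
Wireless router €173.53: electronic goods, under €175.00 → 2.5% → €4.34
Total tax = €1.75 + €0.56 + €1.97 + €10.29 + €4.34 = €18.91

€18.91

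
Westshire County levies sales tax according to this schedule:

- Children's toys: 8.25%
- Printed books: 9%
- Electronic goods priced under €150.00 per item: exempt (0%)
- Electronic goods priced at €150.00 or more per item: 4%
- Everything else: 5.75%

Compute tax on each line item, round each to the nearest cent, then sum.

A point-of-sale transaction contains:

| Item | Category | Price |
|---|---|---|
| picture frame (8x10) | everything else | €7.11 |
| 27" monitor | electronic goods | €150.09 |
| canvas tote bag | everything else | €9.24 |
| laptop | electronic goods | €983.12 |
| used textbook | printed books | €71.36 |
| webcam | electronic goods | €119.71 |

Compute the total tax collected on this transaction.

Picture frame (8x10) €7.11: everything else → 5.75% → €0.41
27" monitor €150.09: electronic goods, €150.00 or more → 4% → €6.00
Canvas tote bag €9.24: everything else → 5.75% → €0.53
Laptop €983.12: electronic goods, €150.00 or more → 4% → €39.32
Used textbook €71.36: printed books → 9% → €6.42
Webcam €119.71: electronic goods, under €150.00 → 0% → €0.00
Total tax = €0.41 + €6.00 + €0.53 + €39.32 + €6.42 = €52.68

€52.68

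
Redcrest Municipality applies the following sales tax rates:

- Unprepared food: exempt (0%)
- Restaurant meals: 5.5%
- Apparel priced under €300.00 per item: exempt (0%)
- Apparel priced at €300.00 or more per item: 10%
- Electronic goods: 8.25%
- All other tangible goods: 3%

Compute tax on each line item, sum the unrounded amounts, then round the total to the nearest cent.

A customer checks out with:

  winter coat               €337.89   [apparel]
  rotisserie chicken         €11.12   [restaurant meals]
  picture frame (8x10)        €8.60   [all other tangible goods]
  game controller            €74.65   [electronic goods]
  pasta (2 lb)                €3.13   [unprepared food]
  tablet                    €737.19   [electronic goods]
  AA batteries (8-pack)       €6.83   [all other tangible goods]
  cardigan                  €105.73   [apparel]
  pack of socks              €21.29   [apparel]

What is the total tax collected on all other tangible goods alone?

Picture frame (8x10) €8.60: all other tangible goods → 3% → €0.258
AA batteries (8-pack) €6.83: all other tangible goods → 3% → €0.2049
Tax on all other tangible goods: unrounded sum = €0.4629 → €0.46

€0.46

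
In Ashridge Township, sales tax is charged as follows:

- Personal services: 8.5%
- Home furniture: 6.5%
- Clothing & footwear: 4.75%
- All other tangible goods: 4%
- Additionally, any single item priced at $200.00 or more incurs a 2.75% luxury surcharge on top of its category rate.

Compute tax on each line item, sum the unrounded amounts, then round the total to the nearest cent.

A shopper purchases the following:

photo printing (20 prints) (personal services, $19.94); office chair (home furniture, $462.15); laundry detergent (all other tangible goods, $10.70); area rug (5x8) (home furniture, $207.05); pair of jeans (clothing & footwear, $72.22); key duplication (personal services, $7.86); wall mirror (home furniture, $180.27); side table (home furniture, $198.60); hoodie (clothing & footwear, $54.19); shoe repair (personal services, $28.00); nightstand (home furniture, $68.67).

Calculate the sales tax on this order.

$102.17

Photo printing (20 prints) $19.94: personal services → 8.5% → $1.6949
Office chair $462.15: home furniture → 6.5% + 2.75% surcharge = 9.25% → $42.748875
Laundry detergent $10.70: all other tangible goods → 4% → $0.428
Area rug (5x8) $207.05: home furniture → 6.5% + 2.75% surcharge = 9.25% → $19.152125
Pair of jeans $72.22: clothing & footwear → 4.75% → $3.43045
Key duplication $7.86: personal services → 8.5% → $0.6681
Wall mirror $180.27: home furniture → 6.5% → $11.71755
Side table $198.60: home furniture → 6.5% → $12.909
Hoodie $54.19: clothing & footwear → 4.75% → $2.574025
Shoe repair $28.00: personal services → 8.5% → $2.38
Nightstand $68.67: home furniture → 6.5% → $4.46355
Unrounded tax sum = $102.166575 → $102.17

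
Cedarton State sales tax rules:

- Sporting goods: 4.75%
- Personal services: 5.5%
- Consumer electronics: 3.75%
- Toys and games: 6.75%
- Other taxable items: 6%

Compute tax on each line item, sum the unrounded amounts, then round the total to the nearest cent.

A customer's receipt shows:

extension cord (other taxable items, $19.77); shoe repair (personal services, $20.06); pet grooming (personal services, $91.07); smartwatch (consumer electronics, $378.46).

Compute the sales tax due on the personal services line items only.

$6.11

Shoe repair $20.06: personal services → 5.5% → $1.1033
Pet grooming $91.07: personal services → 5.5% → $5.00885
Tax on personal services: unrounded sum = $6.11215 → $6.11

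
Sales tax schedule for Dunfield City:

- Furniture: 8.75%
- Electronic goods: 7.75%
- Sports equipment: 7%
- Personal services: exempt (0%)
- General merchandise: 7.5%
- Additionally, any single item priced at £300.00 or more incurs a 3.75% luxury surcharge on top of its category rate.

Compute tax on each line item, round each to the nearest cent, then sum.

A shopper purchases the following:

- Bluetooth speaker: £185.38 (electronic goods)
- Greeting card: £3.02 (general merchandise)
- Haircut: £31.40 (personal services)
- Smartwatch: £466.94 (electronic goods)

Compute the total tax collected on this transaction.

£68.30

Bluetooth speaker £185.38: electronic goods → 7.75% → £14.37
Greeting card £3.02: general merchandise → 7.5% → £0.23
Haircut £31.40: personal services → 0% → £0.00
Smartwatch £466.94: electronic goods → 7.75% + 3.75% surcharge = 11.5% → £53.70
Total tax = £14.37 + £0.23 + £53.70 = £68.30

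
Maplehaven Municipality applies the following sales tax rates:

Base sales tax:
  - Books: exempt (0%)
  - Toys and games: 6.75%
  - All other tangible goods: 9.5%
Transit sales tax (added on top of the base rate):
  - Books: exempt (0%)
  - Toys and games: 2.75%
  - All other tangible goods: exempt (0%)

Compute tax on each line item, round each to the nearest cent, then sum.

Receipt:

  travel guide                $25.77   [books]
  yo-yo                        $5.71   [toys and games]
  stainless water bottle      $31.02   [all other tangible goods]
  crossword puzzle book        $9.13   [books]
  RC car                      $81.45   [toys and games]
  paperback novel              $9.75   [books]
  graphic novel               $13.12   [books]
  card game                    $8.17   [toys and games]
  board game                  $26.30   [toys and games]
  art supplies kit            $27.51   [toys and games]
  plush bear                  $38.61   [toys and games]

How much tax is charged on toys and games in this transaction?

Yo-yo $5.71: toys and games → 6.75% + 2.75% transit = 9.5% → $0.54
RC car $81.45: toys and games → 6.75% + 2.75% transit = 9.5% → $7.74
Card game $8.17: toys and games → 6.75% + 2.75% transit = 9.5% → $0.78
Board game $26.30: toys and games → 6.75% + 2.75% transit = 9.5% → $2.50
Art supplies kit $27.51: toys and games → 6.75% + 2.75% transit = 9.5% → $2.61
Plush bear $38.61: toys and games → 6.75% + 2.75% transit = 9.5% → $3.67
Tax on toys and games = $0.54 + $7.74 + $0.78 + $2.50 + $2.61 + $3.67 = $17.84

$17.84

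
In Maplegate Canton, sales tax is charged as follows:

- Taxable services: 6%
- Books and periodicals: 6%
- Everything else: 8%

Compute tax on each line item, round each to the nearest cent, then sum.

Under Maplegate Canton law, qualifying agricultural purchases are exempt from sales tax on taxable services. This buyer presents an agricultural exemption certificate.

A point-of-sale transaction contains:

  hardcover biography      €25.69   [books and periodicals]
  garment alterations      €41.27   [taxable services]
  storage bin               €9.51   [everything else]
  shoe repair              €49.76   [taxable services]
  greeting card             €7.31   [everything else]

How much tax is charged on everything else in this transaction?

€1.34

Storage bin €9.51: everything else → 8% → €0.76
Greeting card €7.31: everything else → 8% → €0.58
Tax on everything else = €0.76 + €0.58 = €1.34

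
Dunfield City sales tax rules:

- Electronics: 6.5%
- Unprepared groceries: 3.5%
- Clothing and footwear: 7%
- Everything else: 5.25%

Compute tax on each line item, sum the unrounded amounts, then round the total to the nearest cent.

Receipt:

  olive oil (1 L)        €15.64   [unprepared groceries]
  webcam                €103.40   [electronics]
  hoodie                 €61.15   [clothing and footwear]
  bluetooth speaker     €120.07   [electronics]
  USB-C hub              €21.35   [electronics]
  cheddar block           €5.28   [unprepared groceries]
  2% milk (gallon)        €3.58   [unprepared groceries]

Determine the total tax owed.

€21.05

Olive oil (1 L) €15.64: unprepared groceries → 3.5% → €0.5474
Webcam €103.40: electronics → 6.5% → €6.721
Hoodie €61.15: clothing and footwear → 7% → €4.2805
Bluetooth speaker €120.07: electronics → 6.5% → €7.80455
USB-C hub €21.35: electronics → 6.5% → €1.38775
Cheddar block €5.28: unprepared groceries → 3.5% → €0.1848
2% milk (gallon) €3.58: unprepared groceries → 3.5% → €0.1253
Unrounded tax sum = €21.0513 → €21.05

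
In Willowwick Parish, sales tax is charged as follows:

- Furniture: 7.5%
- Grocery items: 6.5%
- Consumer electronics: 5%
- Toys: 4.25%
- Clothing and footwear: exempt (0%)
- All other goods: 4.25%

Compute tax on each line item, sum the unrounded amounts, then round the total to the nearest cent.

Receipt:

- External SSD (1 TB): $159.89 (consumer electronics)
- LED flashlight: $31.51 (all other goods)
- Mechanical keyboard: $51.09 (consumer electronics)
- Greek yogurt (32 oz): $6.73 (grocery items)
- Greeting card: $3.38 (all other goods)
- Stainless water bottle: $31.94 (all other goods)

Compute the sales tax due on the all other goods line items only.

$2.84

LED flashlight $31.51: all other goods → 4.25% → $1.339175
Greeting card $3.38: all other goods → 4.25% → $0.14365
Stainless water bottle $31.94: all other goods → 4.25% → $1.35745
Tax on all other goods: unrounded sum = $2.840275 → $2.84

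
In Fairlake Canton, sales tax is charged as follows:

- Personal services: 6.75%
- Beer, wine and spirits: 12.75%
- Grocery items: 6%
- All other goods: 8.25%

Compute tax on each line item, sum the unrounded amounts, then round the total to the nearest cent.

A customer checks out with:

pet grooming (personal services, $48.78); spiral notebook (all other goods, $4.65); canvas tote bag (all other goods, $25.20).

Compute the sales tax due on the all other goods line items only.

Spiral notebook $4.65: all other goods → 8.25% → $0.383625
Canvas tote bag $25.20: all other goods → 8.25% → $2.079
Tax on all other goods: unrounded sum = $2.462625 → $2.46

$2.46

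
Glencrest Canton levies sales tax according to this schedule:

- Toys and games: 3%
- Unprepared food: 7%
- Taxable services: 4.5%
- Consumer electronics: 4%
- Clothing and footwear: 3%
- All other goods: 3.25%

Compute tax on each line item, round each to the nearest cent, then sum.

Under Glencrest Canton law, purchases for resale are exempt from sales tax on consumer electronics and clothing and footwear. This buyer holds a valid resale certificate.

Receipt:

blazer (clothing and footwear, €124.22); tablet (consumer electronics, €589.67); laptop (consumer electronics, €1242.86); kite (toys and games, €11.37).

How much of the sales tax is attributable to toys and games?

Kite €11.37: toys and games → 3% → €0.34
Tax on toys and games = €0.34

€0.34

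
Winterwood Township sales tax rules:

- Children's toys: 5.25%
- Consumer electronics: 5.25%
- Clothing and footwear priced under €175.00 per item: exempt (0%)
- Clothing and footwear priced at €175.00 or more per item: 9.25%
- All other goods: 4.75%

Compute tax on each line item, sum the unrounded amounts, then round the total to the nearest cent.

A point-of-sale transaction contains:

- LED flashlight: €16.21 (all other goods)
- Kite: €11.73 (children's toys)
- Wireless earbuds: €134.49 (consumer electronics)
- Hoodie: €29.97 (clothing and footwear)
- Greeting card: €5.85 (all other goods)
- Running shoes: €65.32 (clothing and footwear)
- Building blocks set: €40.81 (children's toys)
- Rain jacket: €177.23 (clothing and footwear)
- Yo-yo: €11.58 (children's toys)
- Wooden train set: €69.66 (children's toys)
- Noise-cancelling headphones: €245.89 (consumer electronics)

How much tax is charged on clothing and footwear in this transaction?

Hoodie €29.97: clothing and footwear, under €175.00 → 0% → €0.00
Running shoes €65.32: clothing and footwear, under €175.00 → 0% → €0.00
Rain jacket €177.23: clothing and footwear, €175.00 or more → 9.25% → €16.393775
Tax on clothing and footwear: unrounded sum = €16.393775 → €16.39

€16.39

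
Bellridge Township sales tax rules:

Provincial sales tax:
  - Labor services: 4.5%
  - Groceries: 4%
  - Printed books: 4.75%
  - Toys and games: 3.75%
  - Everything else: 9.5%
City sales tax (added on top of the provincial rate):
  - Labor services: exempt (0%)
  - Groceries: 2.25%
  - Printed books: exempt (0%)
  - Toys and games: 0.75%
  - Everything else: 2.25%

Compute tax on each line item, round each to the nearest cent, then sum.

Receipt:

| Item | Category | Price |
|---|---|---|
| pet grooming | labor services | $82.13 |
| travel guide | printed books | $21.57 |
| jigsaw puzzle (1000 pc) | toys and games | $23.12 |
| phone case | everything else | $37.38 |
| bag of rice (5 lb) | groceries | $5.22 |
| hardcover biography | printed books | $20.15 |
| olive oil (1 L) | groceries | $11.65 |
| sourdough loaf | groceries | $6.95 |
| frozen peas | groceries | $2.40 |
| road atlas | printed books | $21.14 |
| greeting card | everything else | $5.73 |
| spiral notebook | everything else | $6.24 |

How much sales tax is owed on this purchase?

Pet grooming $82.13: labor services → 4.5% + 0% city = 4.5% → $3.70
Travel guide $21.57: printed books → 4.75% + 0% city = 4.75% → $1.02
Jigsaw puzzle (1000 pc) $23.12: toys and games → 3.75% + 0.75% city = 4.5% → $1.04
Phone case $37.38: everything else → 9.5% + 2.25% city = 11.75% → $4.39
Bag of rice (5 lb) $5.22: groceries → 4% + 2.25% city = 6.25% → $0.33
Hardcover biography $20.15: printed books → 4.75% + 0% city = 4.75% → $0.96
Olive oil (1 L) $11.65: groceries → 4% + 2.25% city = 6.25% → $0.73
Sourdough loaf $6.95: groceries → 4% + 2.25% city = 6.25% → $0.43
Frozen peas $2.40: groceries → 4% + 2.25% city = 6.25% → $0.15
Road atlas $21.14: printed books → 4.75% + 0% city = 4.75% → $1.00
Greeting card $5.73: everything else → 9.5% + 2.25% city = 11.75% → $0.67
Spiral notebook $6.24: everything else → 9.5% + 2.25% city = 11.75% → $0.73
Total tax = $3.70 + $1.02 + $1.04 + $4.39 + $0.33 + $0.96 + $0.73 + $0.43 + $0.15 + $1.00 + $0.67 + $0.73 = $15.15

$15.15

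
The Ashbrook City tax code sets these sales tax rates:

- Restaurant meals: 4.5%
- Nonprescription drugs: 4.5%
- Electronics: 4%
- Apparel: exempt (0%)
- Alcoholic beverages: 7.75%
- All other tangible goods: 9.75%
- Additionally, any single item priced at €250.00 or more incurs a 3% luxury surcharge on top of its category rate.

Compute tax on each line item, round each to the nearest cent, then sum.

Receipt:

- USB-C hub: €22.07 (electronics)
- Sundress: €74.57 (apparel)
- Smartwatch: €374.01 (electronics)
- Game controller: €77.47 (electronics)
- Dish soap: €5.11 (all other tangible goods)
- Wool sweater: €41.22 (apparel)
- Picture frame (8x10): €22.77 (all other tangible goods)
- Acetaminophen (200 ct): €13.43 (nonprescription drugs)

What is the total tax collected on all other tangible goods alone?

€2.72

Dish soap €5.11: all other tangible goods → 9.75% → €0.50
Picture frame (8x10) €22.77: all other tangible goods → 9.75% → €2.22
Tax on all other tangible goods = €0.50 + €2.22 = €2.72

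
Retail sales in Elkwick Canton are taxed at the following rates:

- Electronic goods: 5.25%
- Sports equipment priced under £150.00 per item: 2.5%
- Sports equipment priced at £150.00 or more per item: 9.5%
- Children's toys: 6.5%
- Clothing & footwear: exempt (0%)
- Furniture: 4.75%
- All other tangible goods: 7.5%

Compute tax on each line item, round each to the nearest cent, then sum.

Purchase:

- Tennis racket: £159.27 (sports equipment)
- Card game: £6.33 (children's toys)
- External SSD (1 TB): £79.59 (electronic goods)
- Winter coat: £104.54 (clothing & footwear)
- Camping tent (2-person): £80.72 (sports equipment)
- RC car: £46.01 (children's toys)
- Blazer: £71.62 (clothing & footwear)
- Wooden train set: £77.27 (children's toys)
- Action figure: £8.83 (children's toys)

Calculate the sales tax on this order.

£30.32

Tennis racket £159.27: sports equipment, £150.00 or more → 9.5% → £15.13
Card game £6.33: children's toys → 6.5% → £0.41
External SSD (1 TB) £79.59: electronic goods → 5.25% → £4.18
Winter coat £104.54: clothing & footwear → 0% → £0.00
Camping tent (2-person) £80.72: sports equipment, under £150.00 → 2.5% → £2.02
RC car £46.01: children's toys → 6.5% → £2.99
Blazer £71.62: clothing & footwear → 0% → £0.00
Wooden train set £77.27: children's toys → 6.5% → £5.02
Action figure £8.83: children's toys → 6.5% → £0.57
Total tax = £15.13 + £0.41 + £4.18 + £2.02 + £2.99 + £5.02 + £0.57 = £30.32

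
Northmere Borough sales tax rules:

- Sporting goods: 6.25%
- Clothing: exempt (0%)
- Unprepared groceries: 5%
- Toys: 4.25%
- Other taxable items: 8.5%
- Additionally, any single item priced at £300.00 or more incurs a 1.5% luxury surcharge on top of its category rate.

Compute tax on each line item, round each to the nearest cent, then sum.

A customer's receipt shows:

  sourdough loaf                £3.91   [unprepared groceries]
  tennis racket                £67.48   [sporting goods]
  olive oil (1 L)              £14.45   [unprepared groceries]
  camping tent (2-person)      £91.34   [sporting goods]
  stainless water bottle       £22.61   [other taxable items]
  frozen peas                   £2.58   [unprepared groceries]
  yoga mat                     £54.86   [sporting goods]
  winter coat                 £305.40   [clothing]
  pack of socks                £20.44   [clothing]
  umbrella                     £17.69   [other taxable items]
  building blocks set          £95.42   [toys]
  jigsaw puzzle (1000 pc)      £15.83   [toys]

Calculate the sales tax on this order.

£27.14

Sourdough loaf £3.91: unprepared groceries → 5% → £0.20
Tennis racket £67.48: sporting goods → 6.25% → £4.22
Olive oil (1 L) £14.45: unprepared groceries → 5% → £0.72
Camping tent (2-person) £91.34: sporting goods → 6.25% → £5.71
Stainless water bottle £22.61: other taxable items → 8.5% → £1.92
Frozen peas £2.58: unprepared groceries → 5% → £0.13
Yoga mat £54.86: sporting goods → 6.25% → £3.43
Winter coat £305.40: clothing → 0% + 1.5% surcharge = 1.5% → £4.58
Pack of socks £20.44: clothing → 0% → £0.00
Umbrella £17.69: other taxable items → 8.5% → £1.50
Building blocks set £95.42: toys → 4.25% → £4.06
Jigsaw puzzle (1000 pc) £15.83: toys → 4.25% → £0.67
Total tax = £0.20 + £4.22 + £0.72 + £5.71 + £1.92 + £0.13 + £3.43 + £4.58 + £1.50 + £4.06 + £0.67 = £27.14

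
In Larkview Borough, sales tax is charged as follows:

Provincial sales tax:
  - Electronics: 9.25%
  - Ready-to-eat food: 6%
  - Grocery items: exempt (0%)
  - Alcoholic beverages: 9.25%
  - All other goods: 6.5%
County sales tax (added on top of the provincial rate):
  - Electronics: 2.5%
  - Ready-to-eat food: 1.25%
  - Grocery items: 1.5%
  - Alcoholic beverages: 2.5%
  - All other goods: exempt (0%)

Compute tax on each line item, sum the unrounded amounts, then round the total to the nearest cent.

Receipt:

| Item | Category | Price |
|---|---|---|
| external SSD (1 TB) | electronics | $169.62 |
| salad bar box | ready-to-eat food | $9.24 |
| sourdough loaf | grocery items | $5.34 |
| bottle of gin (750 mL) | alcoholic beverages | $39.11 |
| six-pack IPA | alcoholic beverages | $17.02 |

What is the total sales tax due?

External SSD (1 TB) $169.62: electronics → 9.25% + 2.5% county = 11.75% → $19.93035
Salad bar box $9.24: ready-to-eat food → 6% + 1.25% county = 7.25% → $0.6699
Sourdough loaf $5.34: grocery items → 0% + 1.5% county = 1.5% → $0.0801
Bottle of gin (750 mL) $39.11: alcoholic beverages → 9.25% + 2.5% county = 11.75% → $4.595425
Six-pack IPA $17.02: alcoholic beverages → 9.25% + 2.5% county = 11.75% → $1.99985
Unrounded tax sum = $27.275625 → $27.28

$27.28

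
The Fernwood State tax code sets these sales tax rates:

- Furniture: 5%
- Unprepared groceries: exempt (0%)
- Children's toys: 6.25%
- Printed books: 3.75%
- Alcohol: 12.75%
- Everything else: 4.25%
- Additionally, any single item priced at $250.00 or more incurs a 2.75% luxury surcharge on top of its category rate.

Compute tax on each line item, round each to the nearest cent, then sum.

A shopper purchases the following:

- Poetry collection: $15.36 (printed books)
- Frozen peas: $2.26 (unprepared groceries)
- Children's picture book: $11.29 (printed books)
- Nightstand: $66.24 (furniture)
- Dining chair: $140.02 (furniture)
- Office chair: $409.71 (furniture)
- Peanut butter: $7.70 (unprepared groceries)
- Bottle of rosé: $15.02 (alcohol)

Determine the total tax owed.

$44.98

Poetry collection $15.36: printed books → 3.75% → $0.58
Frozen peas $2.26: unprepared groceries → 0% → $0.00
Children's picture book $11.29: printed books → 3.75% → $0.42
Nightstand $66.24: furniture → 5% → $3.31
Dining chair $140.02: furniture → 5% → $7.00
Office chair $409.71: furniture → 5% + 2.75% surcharge = 7.75% → $31.75
Peanut butter $7.70: unprepared groceries → 0% → $0.00
Bottle of rosé $15.02: alcohol → 12.75% → $1.92
Total tax = $0.58 + $0.42 + $3.31 + $7.00 + $31.75 + $1.92 = $44.98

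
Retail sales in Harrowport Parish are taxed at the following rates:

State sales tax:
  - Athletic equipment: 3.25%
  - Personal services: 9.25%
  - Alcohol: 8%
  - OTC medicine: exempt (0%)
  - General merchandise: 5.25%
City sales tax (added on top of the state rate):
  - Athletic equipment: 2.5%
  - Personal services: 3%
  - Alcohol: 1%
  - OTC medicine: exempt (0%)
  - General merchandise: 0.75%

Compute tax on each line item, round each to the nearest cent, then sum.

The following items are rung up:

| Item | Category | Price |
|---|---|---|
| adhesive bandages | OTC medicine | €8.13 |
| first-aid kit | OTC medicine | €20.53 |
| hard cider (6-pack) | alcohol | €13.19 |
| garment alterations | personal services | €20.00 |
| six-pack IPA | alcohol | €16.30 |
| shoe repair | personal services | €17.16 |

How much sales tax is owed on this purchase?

Adhesive bandages €8.13: OTC medicine → 0% + 0% city = 0% → €0.00
First-aid kit €20.53: OTC medicine → 0% + 0% city = 0% → €0.00
Hard cider (6-pack) €13.19: alcohol → 8% + 1% city = 9% → €1.19
Garment alterations €20.00: personal services → 9.25% + 3% city = 12.25% → €2.45
Six-pack IPA €16.30: alcohol → 8% + 1% city = 9% → €1.47
Shoe repair €17.16: personal services → 9.25% + 3% city = 12.25% → €2.10
Total tax = €1.19 + €2.45 + €1.47 + €2.10 = €7.21

€7.21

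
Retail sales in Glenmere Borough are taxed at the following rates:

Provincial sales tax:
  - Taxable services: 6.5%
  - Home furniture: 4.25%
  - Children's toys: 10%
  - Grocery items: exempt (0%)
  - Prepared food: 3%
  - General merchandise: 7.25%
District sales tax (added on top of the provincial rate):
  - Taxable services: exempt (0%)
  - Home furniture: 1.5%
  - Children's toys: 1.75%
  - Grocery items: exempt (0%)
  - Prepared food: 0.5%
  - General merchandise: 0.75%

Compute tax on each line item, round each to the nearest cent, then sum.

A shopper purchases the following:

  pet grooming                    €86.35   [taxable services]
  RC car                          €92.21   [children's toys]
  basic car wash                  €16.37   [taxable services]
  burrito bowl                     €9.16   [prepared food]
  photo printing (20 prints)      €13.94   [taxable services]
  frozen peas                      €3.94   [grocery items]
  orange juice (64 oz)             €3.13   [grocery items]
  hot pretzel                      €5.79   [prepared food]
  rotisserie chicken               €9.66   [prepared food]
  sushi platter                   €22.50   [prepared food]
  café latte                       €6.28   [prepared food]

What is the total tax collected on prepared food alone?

Burrito bowl €9.16: prepared food → 3% + 0.5% district = 3.5% → €0.32
Hot pretzel €5.79: prepared food → 3% + 0.5% district = 3.5% → €0.20
Rotisserie chicken €9.66: prepared food → 3% + 0.5% district = 3.5% → €0.34
Sushi platter €22.50: prepared food → 3% + 0.5% district = 3.5% → €0.79
Café latte €6.28: prepared food → 3% + 0.5% district = 3.5% → €0.22
Tax on prepared food = €0.32 + €0.20 + €0.34 + €0.79 + €0.22 = €1.87

€1.87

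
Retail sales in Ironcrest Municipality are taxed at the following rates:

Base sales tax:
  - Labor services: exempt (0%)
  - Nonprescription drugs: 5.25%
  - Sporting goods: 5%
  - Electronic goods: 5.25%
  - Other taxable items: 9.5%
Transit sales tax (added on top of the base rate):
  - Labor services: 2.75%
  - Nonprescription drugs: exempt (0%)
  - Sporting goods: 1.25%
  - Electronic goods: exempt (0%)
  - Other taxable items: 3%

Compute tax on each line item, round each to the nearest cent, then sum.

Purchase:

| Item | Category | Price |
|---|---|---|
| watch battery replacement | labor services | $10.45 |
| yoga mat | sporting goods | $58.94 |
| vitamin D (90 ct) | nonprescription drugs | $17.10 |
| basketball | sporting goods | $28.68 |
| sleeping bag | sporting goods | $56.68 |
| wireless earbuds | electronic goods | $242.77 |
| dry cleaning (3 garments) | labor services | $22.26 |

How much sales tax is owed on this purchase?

Watch battery replacement $10.45: labor services → 0% + 2.75% transit = 2.75% → $0.29
Yoga mat $58.94: sporting goods → 5% + 1.25% transit = 6.25% → $3.68
Vitamin D (90 ct) $17.10: nonprescription drugs → 5.25% + 0% transit = 5.25% → $0.90
Basketball $28.68: sporting goods → 5% + 1.25% transit = 6.25% → $1.79
Sleeping bag $56.68: sporting goods → 5% + 1.25% transit = 6.25% → $3.54
Wireless earbuds $242.77: electronic goods → 5.25% + 0% transit = 5.25% → $12.75
Dry cleaning (3 garments) $22.26: labor services → 0% + 2.75% transit = 2.75% → $0.61
Total tax = $0.29 + $3.68 + $0.90 + $1.79 + $3.54 + $12.75 + $0.61 = $23.56

$23.56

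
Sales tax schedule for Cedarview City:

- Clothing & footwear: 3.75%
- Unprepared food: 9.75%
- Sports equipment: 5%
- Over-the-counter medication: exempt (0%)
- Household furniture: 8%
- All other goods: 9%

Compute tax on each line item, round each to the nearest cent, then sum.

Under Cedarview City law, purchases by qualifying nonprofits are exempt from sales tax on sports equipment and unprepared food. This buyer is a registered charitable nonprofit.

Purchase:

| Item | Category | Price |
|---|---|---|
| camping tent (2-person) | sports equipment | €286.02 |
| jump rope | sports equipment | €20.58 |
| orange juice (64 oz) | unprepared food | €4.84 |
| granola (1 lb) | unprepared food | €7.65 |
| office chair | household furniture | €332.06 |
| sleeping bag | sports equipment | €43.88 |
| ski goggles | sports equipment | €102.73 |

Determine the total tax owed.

€26.56

Camping tent (2-person) €286.02: sports equipment, buyer-exempt → 0% → €0.00
Jump rope €20.58: sports equipment, buyer-exempt → 0% → €0.00
Orange juice (64 oz) €4.84: unprepared food, buyer-exempt → 0% → €0.00
Granola (1 lb) €7.65: unprepared food, buyer-exempt → 0% → €0.00
Office chair €332.06: household furniture → 8% → €26.56
Sleeping bag €43.88: sports equipment, buyer-exempt → 0% → €0.00
Ski goggles €102.73: sports equipment, buyer-exempt → 0% → €0.00
Total tax = €26.56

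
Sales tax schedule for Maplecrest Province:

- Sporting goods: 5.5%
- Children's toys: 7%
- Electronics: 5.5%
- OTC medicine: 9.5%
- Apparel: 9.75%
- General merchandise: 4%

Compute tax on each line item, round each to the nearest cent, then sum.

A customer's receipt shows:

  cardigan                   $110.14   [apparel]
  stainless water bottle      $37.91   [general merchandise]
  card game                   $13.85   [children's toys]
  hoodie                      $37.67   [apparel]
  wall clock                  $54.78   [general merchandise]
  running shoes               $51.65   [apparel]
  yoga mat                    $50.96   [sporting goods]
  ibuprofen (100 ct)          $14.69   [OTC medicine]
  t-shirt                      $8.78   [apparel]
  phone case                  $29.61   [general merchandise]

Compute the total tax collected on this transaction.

Cardigan $110.14: apparel → 9.75% → $10.74
Stainless water bottle $37.91: general merchandise → 4% → $1.52
Card game $13.85: children's toys → 7% → $0.97
Hoodie $37.67: apparel → 9.75% → $3.67
Wall clock $54.78: general merchandise → 4% → $2.19
Running shoes $51.65: apparel → 9.75% → $5.04
Yoga mat $50.96: sporting goods → 5.5% → $2.80
Ibuprofen (100 ct) $14.69: OTC medicine → 9.5% → $1.40
T-shirt $8.78: apparel → 9.75% → $0.86
Phone case $29.61: general merchandise → 4% → $1.18
Total tax = $10.74 + $1.52 + $0.97 + $3.67 + $2.19 + $5.04 + $2.80 + $1.40 + $0.86 + $1.18 = $30.37

$30.37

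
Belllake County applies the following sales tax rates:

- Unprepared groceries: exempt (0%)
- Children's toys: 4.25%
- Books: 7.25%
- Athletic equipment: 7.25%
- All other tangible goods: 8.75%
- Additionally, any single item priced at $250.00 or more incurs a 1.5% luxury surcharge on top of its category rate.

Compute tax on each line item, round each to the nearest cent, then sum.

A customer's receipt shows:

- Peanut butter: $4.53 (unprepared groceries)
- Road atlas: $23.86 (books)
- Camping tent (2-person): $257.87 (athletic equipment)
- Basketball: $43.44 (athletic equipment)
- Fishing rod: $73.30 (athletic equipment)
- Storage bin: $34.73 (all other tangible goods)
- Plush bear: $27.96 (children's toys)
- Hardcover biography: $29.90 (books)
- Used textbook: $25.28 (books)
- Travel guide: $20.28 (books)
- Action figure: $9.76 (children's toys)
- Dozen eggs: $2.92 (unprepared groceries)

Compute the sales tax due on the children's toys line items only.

Plush bear $27.96: children's toys → 4.25% → $1.19
Action figure $9.76: children's toys → 4.25% → $0.41
Tax on children's toys = $1.19 + $0.41 = $1.60

$1.60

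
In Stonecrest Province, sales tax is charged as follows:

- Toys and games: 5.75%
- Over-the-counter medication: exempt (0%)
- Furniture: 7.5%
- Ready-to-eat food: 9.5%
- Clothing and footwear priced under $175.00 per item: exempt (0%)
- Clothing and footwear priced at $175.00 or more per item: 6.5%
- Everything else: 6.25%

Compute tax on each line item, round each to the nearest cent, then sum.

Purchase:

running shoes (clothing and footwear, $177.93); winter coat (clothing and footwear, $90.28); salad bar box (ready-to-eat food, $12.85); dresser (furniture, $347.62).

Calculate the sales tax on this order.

Running shoes $177.93: clothing and footwear, $175.00 or more → 6.5% → $11.57
Winter coat $90.28: clothing and footwear, under $175.00 → 0% → $0.00
Salad bar box $12.85: ready-to-eat food → 9.5% → $1.22
Dresser $347.62: furniture → 7.5% → $26.07
Total tax = $11.57 + $1.22 + $26.07 = $38.86

$38.86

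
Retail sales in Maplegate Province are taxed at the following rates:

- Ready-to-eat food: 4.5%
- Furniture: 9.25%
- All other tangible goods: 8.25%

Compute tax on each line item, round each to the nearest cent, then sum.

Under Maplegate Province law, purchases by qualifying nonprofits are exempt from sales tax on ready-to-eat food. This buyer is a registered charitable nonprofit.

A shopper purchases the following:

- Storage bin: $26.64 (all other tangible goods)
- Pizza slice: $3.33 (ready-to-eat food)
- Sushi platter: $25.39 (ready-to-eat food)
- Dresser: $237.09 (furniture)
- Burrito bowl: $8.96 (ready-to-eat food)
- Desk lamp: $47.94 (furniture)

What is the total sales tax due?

Storage bin $26.64: all other tangible goods → 8.25% → $2.20
Pizza slice $3.33: ready-to-eat food, buyer-exempt → 0% → $0.00
Sushi platter $25.39: ready-to-eat food, buyer-exempt → 0% → $0.00
Dresser $237.09: furniture → 9.25% → $21.93
Burrito bowl $8.96: ready-to-eat food, buyer-exempt → 0% → $0.00
Desk lamp $47.94: furniture → 9.25% → $4.43
Total tax = $2.20 + $21.93 + $4.43 = $28.56

$28.56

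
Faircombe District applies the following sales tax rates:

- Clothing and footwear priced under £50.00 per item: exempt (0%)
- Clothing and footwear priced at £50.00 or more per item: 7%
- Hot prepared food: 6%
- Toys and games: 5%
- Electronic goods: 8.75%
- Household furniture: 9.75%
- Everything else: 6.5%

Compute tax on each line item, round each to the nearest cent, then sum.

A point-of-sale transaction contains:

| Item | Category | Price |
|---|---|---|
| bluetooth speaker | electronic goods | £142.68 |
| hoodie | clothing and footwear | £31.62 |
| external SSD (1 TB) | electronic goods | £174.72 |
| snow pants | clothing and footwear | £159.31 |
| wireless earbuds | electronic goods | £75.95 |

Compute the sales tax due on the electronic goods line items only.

£34.42

Bluetooth speaker £142.68: electronic goods → 8.75% → £12.48
External SSD (1 TB) £174.72: electronic goods → 8.75% → £15.29
Wireless earbuds £75.95: electronic goods → 8.75% → £6.65
Tax on electronic goods = £12.48 + £15.29 + £6.65 = £34.42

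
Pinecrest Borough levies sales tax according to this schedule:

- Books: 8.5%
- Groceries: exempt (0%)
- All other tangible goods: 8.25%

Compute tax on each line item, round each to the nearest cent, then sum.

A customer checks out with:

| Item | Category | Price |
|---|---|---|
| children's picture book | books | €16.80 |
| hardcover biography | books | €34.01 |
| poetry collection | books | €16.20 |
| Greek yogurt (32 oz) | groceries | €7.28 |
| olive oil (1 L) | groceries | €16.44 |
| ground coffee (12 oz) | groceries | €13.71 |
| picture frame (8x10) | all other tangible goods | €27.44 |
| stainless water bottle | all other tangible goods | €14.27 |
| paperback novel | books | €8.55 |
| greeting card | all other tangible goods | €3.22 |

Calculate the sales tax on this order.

€10.14

Children's picture book €16.80: books → 8.5% → €1.43
Hardcover biography €34.01: books → 8.5% → €2.89
Poetry collection €16.20: books → 8.5% → €1.38
Greek yogurt (32 oz) €7.28: groceries → 0% → €0.00
Olive oil (1 L) €16.44: groceries → 0% → €0.00
Ground coffee (12 oz) €13.71: groceries → 0% → €0.00
Picture frame (8x10) €27.44: all other tangible goods → 8.25% → €2.26
Stainless water bottle €14.27: all other tangible goods → 8.25% → €1.18
Paperback novel €8.55: books → 8.5% → €0.73
Greeting card €3.22: all other tangible goods → 8.25% → €0.27
Total tax = €1.43 + €2.89 + €1.38 + €2.26 + €1.18 + €0.73 + €0.27 = €10.14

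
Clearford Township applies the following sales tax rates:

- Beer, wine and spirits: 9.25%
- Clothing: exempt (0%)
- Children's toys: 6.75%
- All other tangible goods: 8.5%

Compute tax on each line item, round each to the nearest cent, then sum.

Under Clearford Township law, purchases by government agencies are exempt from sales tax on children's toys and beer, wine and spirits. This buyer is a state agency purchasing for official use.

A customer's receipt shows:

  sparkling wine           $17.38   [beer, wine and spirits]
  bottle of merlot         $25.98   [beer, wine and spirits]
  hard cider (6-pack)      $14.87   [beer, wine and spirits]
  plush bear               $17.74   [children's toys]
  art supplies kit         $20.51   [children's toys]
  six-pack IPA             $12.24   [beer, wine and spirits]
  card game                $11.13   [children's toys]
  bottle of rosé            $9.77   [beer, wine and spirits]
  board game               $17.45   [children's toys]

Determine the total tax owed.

$0.00

Sparkling wine $17.38: beer, wine and spirits, buyer-exempt → 0% → $0.00
Bottle of merlot $25.98: beer, wine and spirits, buyer-exempt → 0% → $0.00
Hard cider (6-pack) $14.87: beer, wine and spirits, buyer-exempt → 0% → $0.00
Plush bear $17.74: children's toys, buyer-exempt → 0% → $0.00
Art supplies kit $20.51: children's toys, buyer-exempt → 0% → $0.00
Six-pack IPA $12.24: beer, wine and spirits, buyer-exempt → 0% → $0.00
Card game $11.13: children's toys, buyer-exempt → 0% → $0.00
Bottle of rosé $9.77: beer, wine and spirits, buyer-exempt → 0% → $0.00
Board game $17.45: children's toys, buyer-exempt → 0% → $0.00
Total tax = $0.00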